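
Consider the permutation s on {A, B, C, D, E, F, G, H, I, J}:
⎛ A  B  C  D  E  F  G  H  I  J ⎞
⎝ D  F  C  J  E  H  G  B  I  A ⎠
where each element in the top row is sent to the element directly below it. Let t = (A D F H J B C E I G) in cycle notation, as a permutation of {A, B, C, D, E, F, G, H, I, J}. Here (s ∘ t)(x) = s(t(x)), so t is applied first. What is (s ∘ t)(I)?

G

First apply t: t(I) = G, then s(G) = G. Thus (s ∘ t)(I) = G.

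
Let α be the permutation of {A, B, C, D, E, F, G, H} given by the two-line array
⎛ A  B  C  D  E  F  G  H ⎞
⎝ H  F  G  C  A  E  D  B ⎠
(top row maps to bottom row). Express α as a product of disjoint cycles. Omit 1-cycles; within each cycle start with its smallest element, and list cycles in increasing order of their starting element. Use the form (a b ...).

(A H B F E)(C G D)

Start at A and follow images: A → H → B → F → E → A, giving the cycle (A H B F E).
Repeating from the next unused element and collecting all non-trivial cycles gives (A H B F E)(C G D).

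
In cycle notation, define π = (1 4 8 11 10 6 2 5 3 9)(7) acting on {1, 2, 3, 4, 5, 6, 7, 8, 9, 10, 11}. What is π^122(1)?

8

1 lies in the 10-cycle (1 4 8 11 10 6 2 5 3 9).
Since the cycle has length 10, π^122 acts on it the same as π^2 (122 mod 10 = 2).
Stepping 2 places around the cycle: 1 → 4 → 8.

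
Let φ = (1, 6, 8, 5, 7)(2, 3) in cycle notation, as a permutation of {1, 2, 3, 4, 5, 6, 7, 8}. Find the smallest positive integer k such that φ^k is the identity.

10

The cycle type of φ is (5, 2, 1).
Since disjoint cycles commute, ord(φ) = lcm(5, 2) = 10.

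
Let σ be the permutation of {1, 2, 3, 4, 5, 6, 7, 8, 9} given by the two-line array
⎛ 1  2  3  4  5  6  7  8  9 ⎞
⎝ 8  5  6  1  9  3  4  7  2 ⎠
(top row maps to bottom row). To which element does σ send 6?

3

The entry below 6 in the array is 3, so σ(6) = 3.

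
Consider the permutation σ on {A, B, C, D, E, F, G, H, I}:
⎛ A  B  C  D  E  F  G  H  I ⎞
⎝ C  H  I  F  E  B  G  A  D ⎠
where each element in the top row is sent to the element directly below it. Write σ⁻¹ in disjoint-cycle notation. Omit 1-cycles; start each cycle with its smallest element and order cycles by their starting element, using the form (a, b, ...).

First write σ in disjoint cycles: (A, C, I, D, F, B, H).
Reversing each cycle (and rotating so the smallest element leads) gives σ⁻¹ = (A, H, B, F, D, I, C).

(A, H, B, F, D, I, C)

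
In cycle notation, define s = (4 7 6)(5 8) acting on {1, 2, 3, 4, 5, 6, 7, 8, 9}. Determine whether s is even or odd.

odd

The cycle lengths are 3, 2, 1, 1, 1, 1.
A cycle of length ℓ contributes ℓ−1 transpositions, so s is a product of 2 + 1 = 3 transpositions — odd.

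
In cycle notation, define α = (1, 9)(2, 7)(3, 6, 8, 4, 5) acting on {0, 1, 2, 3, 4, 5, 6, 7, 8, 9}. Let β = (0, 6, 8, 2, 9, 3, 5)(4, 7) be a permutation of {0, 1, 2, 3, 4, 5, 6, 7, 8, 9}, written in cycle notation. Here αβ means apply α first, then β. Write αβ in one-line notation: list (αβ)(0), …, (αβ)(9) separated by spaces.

6 3 4 8 0 5 2 9 7 1

(αβ)(x) = β(α(x)). Computing each image: β(α(0)) = β(0) = 6, β(α(1)) = β(9) = 3, β(α(2)) = β(7) = 4, β(α(3)) = β(6) = 8, β(α(4)) = β(5) = 0, β(α(5)) = β(3) = 5, β(α(6)) = β(8) = 2, β(α(7)) = β(2) = 9, β(α(8)) = β(4) = 7, β(α(9)) = β(1) = 1.
Hence αβ = [6 3 4 8 0 5 2 9 7 1].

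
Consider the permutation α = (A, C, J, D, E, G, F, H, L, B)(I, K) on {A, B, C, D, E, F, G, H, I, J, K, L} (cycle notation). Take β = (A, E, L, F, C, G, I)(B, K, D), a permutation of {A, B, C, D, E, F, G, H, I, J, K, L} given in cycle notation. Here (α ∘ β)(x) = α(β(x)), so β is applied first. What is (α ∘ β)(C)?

F

β(C) = G, then α(G) = F; composing gives (α ∘ β)(C) = F.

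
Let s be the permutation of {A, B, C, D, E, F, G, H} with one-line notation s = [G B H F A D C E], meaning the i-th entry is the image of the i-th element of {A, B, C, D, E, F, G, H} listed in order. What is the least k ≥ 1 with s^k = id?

10

Decomposing into disjoint cycles gives cycle lengths 5, 2, 1.
The order is lcm(5, 2) = 10.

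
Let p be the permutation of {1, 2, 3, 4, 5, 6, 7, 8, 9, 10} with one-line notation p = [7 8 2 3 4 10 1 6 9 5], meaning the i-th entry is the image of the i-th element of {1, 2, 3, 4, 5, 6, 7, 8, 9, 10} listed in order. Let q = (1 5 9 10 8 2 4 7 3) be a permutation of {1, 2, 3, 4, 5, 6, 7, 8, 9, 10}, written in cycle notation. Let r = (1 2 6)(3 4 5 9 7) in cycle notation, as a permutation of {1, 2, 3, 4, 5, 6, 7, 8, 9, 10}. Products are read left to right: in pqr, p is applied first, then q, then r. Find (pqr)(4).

(pqr)(4) = r(q(p(4))). p(4) = 3, then q(3) = 1, then r(1) = 2, so the result is 2.

2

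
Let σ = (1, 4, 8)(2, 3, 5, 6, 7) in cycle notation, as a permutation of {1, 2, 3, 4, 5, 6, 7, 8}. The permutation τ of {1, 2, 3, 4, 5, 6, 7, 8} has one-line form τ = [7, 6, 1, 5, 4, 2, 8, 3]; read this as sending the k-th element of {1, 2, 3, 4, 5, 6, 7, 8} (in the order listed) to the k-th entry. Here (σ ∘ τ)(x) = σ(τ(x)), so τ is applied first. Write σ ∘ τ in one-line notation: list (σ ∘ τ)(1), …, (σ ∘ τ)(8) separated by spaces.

2 7 4 6 8 3 1 5

(σ ∘ τ)(x) = σ(τ(x)). Computing each image: σ(τ(1)) = σ(7) = 2, σ(τ(2)) = σ(6) = 7, σ(τ(3)) = σ(1) = 4, σ(τ(4)) = σ(5) = 6, σ(τ(5)) = σ(4) = 8, σ(τ(6)) = σ(2) = 3, σ(τ(7)) = σ(8) = 1, σ(τ(8)) = σ(3) = 5.
Hence σ ∘ τ = [2 7 4 6 8 3 1 5].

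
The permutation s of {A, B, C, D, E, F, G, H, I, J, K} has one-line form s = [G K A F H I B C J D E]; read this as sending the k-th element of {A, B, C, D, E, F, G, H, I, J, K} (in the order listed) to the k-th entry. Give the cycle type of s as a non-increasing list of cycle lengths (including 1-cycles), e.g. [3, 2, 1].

[7, 4]

The disjoint cycles are (A G B K E H C)(D F I J), with lengths 7, 4 in non-increasing order.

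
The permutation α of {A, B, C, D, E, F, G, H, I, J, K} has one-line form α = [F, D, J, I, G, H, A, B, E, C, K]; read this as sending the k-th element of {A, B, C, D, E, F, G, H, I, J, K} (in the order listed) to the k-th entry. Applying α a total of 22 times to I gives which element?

B

Tracing I → E → … returns to I after 8 steps, so I lies in an 8-cycle (A, F, H, B, D, I, E, G).
On an 8-cycle, α^8 is the identity, so α^22 = α^6 there (22 ≡ 6 mod 8).
Stepping 6 places around the cycle: I → E → G → A → F → H → B.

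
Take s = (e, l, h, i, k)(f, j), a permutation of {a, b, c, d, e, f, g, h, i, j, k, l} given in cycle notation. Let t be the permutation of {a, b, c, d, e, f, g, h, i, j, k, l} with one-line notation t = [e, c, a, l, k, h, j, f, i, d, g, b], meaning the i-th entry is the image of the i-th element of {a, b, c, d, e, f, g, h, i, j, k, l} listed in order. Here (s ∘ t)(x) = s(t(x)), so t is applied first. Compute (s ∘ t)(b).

t(b) = c, then s(c) = c; composing gives (s ∘ t)(b) = c.

c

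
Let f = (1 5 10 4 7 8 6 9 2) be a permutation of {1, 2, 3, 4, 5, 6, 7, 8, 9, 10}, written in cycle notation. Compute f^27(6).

6

6 lies in the 9-cycle (1 5 10 4 7 8 6 9 2).
On a 9-cycle, f^9 is the identity, so f^27 = f^0 there (27 ≡ 0 mod 9).
So f^27(6) = 6.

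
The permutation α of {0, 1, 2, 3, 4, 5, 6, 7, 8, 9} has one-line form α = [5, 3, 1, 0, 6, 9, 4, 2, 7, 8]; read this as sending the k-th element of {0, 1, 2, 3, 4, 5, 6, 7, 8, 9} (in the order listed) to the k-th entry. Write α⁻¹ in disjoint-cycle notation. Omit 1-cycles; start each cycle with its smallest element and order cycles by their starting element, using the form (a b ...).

The cycle decomposition of α is (0 5 9 8 7 2 1 3)(4 6).
Reversing each cycle (and rotating so the smallest element leads) gives α⁻¹ = (0 3 1 2 7 8 9 5)(4 6).

(0 3 1 2 7 8 9 5)(4 6)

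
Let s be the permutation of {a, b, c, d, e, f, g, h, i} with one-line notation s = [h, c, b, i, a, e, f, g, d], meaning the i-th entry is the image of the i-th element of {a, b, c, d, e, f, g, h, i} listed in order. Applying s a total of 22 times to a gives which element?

Tracing a → h → … returns to a after 5 steps, so a lies in a 5-cycle (a h g f e).
Since the cycle has length 5, s^22 acts on it the same as s^2 (22 mod 5 = 2).
Advancing 2 steps from a: a → h → g.

g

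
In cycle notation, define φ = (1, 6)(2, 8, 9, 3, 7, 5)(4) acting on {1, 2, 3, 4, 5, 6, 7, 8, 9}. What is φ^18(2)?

2 lies in the 6-cycle (2, 8, 9, 3, 7, 5).
Since the cycle has length 6, φ^18 acts on it the same as φ^0 (18 mod 6 = 0).
So φ^18(2) = 2.

2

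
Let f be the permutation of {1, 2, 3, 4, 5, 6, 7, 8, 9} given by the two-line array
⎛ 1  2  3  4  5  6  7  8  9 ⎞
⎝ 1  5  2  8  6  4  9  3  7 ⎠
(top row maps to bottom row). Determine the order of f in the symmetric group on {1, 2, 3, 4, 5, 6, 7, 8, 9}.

6

Writing f as disjoint cycles, the cycle lengths are 6, 2, 1.
The order is lcm(6, 2) = 6.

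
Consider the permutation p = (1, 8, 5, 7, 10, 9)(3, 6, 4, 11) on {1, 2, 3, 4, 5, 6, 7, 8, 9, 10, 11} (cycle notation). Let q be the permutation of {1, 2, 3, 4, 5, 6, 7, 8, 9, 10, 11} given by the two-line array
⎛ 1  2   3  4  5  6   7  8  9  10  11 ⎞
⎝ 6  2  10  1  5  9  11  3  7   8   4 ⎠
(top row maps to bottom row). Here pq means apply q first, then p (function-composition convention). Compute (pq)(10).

5

First apply q: q(10) = 8, then p(8) = 5. Thus (pq)(10) = 5.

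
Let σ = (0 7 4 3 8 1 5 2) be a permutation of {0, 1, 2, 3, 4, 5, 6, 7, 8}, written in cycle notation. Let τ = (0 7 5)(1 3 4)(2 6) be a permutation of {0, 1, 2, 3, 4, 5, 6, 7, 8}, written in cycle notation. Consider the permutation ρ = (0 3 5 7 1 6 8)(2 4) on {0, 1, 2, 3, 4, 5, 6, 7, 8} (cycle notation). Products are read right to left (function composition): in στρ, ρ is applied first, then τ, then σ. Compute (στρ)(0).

Apply the permutations in order: ρ(0) = 3, then τ(3) = 4, then σ(4) = 3. So (στρ)(0) = 3.

3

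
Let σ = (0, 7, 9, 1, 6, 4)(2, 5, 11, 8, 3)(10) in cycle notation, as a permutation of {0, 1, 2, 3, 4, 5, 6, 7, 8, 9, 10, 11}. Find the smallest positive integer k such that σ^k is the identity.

The disjoint cycles have lengths 6, 5, 1.
The order of σ is the least common multiple of its cycle lengths: lcm(6, 5) = 30.

30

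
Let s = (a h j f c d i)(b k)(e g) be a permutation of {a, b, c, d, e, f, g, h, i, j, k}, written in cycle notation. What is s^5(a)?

a lies in the 7-cycle (a h j f c d i).
Advancing 5 steps from a: a → h → j → f → c → d.

d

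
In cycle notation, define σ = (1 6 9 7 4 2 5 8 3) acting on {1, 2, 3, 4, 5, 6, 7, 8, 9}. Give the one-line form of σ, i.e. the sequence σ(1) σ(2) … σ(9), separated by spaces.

Image by image: 1→6, 2→5, 3→1, 4→2, 5→8, 6→9, 7→4, 8→3, 9→7.
Listing these in domain order gives 6 5 1 2 8 9 4 3 7.

6 5 1 2 8 9 4 3 7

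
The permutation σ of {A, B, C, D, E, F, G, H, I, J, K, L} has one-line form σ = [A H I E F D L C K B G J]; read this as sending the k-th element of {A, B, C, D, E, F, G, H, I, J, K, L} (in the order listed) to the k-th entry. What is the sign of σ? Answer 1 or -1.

-1

In disjoint-cycle form the cycle lengths are 8, 3, 1.
A cycle of length ℓ contributes ℓ−1 transpositions, so σ is a product of 7 + 2 = 9 transpositions — odd.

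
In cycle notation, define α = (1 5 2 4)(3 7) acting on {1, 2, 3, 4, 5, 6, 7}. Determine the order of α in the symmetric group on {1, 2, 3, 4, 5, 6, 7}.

4

The cycle type of α is (4, 2, 1).
The order of α is the least common multiple of its cycle lengths: lcm(4, 2) = 4.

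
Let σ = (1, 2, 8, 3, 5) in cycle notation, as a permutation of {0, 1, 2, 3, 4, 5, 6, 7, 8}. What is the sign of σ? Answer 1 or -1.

The cycle lengths are 5, 1, 1, 1, 1.
A cycle of length ℓ contributes ℓ−1 transpositions, so σ is a product of 4 transpositions — even.

1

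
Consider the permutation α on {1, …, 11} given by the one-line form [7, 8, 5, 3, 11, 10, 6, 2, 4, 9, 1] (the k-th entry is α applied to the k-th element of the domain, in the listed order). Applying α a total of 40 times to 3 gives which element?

Tracing 3 → 5 → … returns to 3 after 9 steps, so 3 lies in a 9-cycle (1 7 6 10 9 4 3 5 11).
Powers repeat with period 9 on this cycle, and 40 mod 9 = 4, so α^40(3) = α^4(3).
Advancing 4 steps from 3: 3 → 5 → 11 → 1 → 7.

7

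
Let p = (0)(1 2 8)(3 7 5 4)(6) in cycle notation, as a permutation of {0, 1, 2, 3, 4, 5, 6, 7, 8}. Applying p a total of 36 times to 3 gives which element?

3

3 lies in the 4-cycle (3 7 5 4).
On a 4-cycle, p^4 is the identity, so p^36 = p^0 there (36 ≡ 0 mod 4).
So p^36(3) = 3.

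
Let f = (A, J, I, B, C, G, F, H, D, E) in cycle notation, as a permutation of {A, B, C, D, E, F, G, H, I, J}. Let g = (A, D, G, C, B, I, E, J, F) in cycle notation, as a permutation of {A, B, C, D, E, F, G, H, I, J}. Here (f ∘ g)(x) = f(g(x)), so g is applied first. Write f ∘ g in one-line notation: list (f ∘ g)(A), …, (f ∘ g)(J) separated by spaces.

Chase each element through g then f: A → D → E; B → I → B; C → B → C; D → G → F; E → J → I; F → A → J; G → C → G; H → H → D; I → E → A; J → F → H.
So f ∘ g in one-line form is E B C F I J G D A H.

E B C F I J G D A H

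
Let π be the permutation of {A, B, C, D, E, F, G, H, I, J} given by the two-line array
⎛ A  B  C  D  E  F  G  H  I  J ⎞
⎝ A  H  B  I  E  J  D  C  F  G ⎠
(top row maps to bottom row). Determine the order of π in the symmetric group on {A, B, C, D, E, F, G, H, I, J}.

15

Decomposing into disjoint cycles gives cycle lengths 5, 3, 1, 1.
Since disjoint cycles commute, ord(π) = lcm(5, 3) = 15.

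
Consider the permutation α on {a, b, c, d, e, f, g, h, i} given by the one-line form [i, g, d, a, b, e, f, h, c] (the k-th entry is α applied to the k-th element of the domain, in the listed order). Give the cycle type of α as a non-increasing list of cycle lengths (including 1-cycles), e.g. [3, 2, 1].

The disjoint cycles are (a, i, c, d)(b, g, f, e)(h), with lengths 4, 4, 1 in non-increasing order.

[4, 4, 1]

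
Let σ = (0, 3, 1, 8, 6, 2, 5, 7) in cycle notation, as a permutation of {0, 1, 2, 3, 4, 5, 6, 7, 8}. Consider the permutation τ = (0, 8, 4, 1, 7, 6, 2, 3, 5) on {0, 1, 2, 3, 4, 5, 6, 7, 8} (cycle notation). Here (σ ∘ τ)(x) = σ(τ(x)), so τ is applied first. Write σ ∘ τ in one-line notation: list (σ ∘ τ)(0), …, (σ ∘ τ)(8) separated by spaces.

For each element, apply τ then σ: 0 → 8 → 6; 1 → 7 → 0; 2 → 3 → 1; 3 → 5 → 7; 4 → 1 → 8; 5 → 0 → 3; 6 → 2 → 5; 7 → 6 → 2; 8 → 4 → 4.
Collecting the images, σ ∘ τ = [6 0 1 7 8 3 5 2 4].

6 0 1 7 8 3 5 2 4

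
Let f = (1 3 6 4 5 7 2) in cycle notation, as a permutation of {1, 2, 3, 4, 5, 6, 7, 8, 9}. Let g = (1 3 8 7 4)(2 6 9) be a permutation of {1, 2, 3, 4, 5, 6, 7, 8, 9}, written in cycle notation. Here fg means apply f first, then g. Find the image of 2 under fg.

3

f(2) = 1, then g(1) = 3; composing gives (fg)(2) = 3.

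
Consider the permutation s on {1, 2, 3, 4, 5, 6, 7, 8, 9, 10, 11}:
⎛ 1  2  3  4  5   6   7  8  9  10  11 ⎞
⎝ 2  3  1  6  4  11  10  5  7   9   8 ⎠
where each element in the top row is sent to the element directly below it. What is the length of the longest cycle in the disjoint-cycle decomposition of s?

Decomposing into disjoint cycles gives (1, 2, 3)(4, 6, 11, 8, 5)(7, 10, 9); the longest has length 5.

5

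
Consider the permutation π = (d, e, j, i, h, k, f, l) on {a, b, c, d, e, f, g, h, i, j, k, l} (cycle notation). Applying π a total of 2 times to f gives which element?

f lies in the 8-cycle (d, e, j, i, h, k, f, l).
Advancing 2 steps from f: f → l → d.

d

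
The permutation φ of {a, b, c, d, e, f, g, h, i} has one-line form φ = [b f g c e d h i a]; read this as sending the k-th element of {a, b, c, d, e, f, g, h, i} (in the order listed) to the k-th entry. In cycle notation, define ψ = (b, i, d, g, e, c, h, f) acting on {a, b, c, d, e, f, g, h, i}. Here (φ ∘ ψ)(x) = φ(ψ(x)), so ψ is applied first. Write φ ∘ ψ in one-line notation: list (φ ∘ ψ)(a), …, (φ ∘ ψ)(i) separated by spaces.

b a i h g f e d c

(φ ∘ ψ)(x) = φ(ψ(x)). Computing each image: φ(ψ(a)) = φ(a) = b, φ(ψ(b)) = φ(i) = a, φ(ψ(c)) = φ(h) = i, φ(ψ(d)) = φ(g) = h, φ(ψ(e)) = φ(c) = g, φ(ψ(f)) = φ(b) = f, φ(ψ(g)) = φ(e) = e, φ(ψ(h)) = φ(f) = d, φ(ψ(i)) = φ(d) = c.
Hence φ ∘ ψ = [b a i h g f e d c].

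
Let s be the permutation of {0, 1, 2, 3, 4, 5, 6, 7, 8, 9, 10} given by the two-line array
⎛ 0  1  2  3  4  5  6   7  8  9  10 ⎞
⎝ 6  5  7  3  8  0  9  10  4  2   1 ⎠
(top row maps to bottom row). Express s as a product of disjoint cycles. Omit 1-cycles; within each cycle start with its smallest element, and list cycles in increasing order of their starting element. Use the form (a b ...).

(0 6 9 2 7 10 1 5)(4 8)

Iterating s from 0 gives 0 → 6 → 9 → 2 → 7 → 10 → 1 → 5 → 0; that is the 8-cycle (0 6 9 2 7 10 1 5).
Repeating from the next unused element and collecting all non-trivial cycles gives (0 6 9 2 7 10 1 5)(4 8).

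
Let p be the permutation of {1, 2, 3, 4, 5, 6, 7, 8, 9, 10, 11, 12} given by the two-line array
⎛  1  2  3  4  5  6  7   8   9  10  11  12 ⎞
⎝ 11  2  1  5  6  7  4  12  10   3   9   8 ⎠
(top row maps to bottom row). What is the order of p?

20

Decomposing into disjoint cycles gives cycle lengths 5, 4, 2, 1.
The order of p is the least common multiple of its cycle lengths: lcm(5, 4, 2) = 20.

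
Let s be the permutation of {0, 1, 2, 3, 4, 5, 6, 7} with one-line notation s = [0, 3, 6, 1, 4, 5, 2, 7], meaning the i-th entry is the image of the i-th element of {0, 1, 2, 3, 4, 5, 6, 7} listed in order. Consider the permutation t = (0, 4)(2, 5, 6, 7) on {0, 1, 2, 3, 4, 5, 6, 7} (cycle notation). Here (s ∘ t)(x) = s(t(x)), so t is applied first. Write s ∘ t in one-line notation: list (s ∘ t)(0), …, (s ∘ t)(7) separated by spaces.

(s ∘ t)(x) = s(t(x)). Computing each image: s(t(0)) = s(4) = 4, s(t(1)) = s(1) = 3, s(t(2)) = s(5) = 5, s(t(3)) = s(3) = 1, s(t(4)) = s(0) = 0, s(t(5)) = s(6) = 2, s(t(6)) = s(7) = 7, s(t(7)) = s(2) = 6.
Hence s ∘ t = [4 3 5 1 0 2 7 6].

4 3 5 1 0 2 7 6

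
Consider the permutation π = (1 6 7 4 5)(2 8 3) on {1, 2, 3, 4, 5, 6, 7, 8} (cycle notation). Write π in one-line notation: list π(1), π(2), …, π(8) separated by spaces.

Each element maps to the next entry in its cycle (wrapping to the front): 1→6, 2→8, 3→2, 4→5, 5→1, 6→7, 7→4, 8→3.
So the one-line form is 6 8 2 5 1 7 4 3.

6 8 2 5 1 7 4 3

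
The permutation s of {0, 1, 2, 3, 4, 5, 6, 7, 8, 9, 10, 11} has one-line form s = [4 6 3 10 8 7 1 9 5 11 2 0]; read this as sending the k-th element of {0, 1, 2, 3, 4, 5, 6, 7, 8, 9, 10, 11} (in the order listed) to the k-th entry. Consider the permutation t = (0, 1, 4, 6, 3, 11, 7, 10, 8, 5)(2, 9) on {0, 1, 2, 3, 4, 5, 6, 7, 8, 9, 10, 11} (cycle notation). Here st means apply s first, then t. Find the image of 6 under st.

4

s(6) = 1, then t(1) = 4; composing gives (st)(6) = 4.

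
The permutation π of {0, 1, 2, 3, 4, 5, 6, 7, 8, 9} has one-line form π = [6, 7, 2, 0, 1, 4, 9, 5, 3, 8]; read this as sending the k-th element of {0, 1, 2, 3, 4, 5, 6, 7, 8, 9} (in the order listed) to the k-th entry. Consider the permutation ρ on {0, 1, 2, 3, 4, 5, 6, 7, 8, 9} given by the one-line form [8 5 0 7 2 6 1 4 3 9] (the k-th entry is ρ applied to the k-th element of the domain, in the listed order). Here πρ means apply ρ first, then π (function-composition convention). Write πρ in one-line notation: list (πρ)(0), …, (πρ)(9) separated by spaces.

3 4 6 5 2 9 7 1 0 8

For each element, apply ρ then π: 0 → 8 → 3; 1 → 5 → 4; 2 → 0 → 6; 3 → 7 → 5; 4 → 2 → 2; 5 → 6 → 9; 6 → 1 → 7; 7 → 4 → 1; 8 → 3 → 0; 9 → 9 → 8.
So πρ in one-line form is 3 4 6 5 2 9 7 1 0 8.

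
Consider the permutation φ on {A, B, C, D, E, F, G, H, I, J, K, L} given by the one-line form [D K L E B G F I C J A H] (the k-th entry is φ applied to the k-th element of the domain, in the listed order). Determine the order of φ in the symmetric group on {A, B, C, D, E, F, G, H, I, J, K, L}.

20

Writing φ as disjoint cycles, the cycle lengths are 5, 4, 2, 1.
The order is lcm(5, 4, 2) = 20.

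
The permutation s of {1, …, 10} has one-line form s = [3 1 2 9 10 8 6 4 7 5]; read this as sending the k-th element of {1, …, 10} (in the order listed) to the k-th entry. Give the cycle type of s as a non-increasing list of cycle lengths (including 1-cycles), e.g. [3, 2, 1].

[5, 3, 2]

The disjoint cycles are (1, 3, 2)(4, 9, 7, 6, 8)(5, 10), with lengths 5, 3, 2 in non-increasing order.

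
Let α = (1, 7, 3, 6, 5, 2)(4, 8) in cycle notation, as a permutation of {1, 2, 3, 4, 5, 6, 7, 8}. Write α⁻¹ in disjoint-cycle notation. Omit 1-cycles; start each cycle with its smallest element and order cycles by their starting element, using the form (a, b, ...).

Inverting a permutation written in cycle notation just reverses the order within every cycle.
After reversing and putting each cycle's least element first, α⁻¹ = (1, 2, 5, 6, 3, 7)(4, 8).

(1, 2, 5, 6, 3, 7)(4, 8)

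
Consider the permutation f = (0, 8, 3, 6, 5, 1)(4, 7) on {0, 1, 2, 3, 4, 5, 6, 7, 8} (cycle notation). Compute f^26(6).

1

6 lies in the 6-cycle (0, 8, 3, 6, 5, 1).
Since the cycle has length 6, f^26 acts on it the same as f^2 (26 mod 6 = 2).
Stepping 2 places around the cycle: 6 → 5 → 1.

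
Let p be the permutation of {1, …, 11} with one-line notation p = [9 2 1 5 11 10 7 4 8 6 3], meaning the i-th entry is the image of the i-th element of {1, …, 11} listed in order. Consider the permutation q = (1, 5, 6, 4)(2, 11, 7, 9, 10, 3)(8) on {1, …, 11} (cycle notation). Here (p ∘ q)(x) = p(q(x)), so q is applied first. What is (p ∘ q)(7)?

8

(p ∘ q)(7) = p(q(7)). q(7) = 9, then p(9) = 8. So (p ∘ q)(7) = 8.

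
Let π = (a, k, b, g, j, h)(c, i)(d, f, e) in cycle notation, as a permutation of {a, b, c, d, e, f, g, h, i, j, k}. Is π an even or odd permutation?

even

The cycle lengths are 6, 3, 2.
A cycle is odd iff its length is even; π has 2 even-length cycles, so sgn(π) = (−1)^2 and π is even.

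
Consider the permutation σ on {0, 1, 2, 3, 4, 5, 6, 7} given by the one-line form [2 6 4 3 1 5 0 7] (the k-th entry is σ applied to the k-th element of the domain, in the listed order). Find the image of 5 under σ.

5

5 is element number 6 of the domain, and entry number 6 of the one-line form is 5, so σ(5) = 5.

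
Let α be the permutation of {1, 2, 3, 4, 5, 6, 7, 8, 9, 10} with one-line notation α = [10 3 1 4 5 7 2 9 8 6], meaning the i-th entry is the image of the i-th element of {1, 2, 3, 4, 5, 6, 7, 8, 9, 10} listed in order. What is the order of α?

Writing α as disjoint cycles, the cycle lengths are 6, 2, 1, 1.
The order is lcm(6, 2) = 6.

6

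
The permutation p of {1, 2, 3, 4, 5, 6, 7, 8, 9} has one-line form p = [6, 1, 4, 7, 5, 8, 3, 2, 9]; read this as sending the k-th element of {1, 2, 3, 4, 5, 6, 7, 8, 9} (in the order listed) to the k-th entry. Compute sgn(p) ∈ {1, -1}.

In disjoint-cycle form the cycle lengths are 4, 3, 1, 1.
A cycle is odd iff its length is even; p has 1 even-length cycle, so sgn(p) = (−1)^1 and p is odd.

-1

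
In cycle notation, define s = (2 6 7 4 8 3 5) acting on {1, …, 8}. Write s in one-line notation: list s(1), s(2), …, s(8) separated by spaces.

Each element maps to the next entry in its cycle (wrapping to the front): 1→1, 2→6, 3→5, 4→8, 5→2, 6→7, 7→4, 8→3.
Listing these in domain order gives 1 6 5 8 2 7 4 3.

1 6 5 8 2 7 4 3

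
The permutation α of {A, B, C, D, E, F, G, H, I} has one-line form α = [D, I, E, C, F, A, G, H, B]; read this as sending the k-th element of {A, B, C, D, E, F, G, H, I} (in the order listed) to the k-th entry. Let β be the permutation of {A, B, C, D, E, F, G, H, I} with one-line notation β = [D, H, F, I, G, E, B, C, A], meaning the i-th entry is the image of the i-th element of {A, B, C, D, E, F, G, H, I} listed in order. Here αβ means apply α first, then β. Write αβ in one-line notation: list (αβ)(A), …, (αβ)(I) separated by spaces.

For each element, apply α then β: A → D → I; B → I → A; C → E → G; D → C → F; E → F → E; F → A → D; G → G → B; H → H → C; I → B → H.
Collecting the images, αβ = [I A G F E D B C H].

I A G F E D B C H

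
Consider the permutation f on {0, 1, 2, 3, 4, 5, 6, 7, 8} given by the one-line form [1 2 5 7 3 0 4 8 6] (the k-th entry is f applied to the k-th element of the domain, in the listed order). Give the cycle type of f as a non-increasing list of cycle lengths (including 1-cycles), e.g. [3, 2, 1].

The disjoint cycles are (0, 1, 2, 5)(3, 7, 8, 6, 4), with lengths 5, 4 in non-increasing order.

[5, 4]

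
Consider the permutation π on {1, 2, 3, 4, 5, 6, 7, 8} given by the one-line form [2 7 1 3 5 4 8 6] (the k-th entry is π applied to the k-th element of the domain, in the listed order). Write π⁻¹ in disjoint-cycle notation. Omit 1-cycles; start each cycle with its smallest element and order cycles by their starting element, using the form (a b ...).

First write π in disjoint cycles: (1 2 7 8 6 4 3).
The inverse reverses every cycle; in canonical form, π⁻¹ = (1 3 4 6 8 7 2).

(1 3 4 6 8 7 2)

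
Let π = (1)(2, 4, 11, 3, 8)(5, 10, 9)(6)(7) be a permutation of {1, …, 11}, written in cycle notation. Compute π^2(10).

5

10 lies in the 3-cycle (5, 10, 9).
Advancing 2 steps from 10: 10 → 9 → 5.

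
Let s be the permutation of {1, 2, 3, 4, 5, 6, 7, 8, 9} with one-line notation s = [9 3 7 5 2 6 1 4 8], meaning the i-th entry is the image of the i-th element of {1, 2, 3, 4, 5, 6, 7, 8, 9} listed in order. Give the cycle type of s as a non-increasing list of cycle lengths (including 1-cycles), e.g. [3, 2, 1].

The disjoint cycles are (1, 9, 8, 4, 5, 2, 3, 7)(6), with lengths 8, 1 in non-increasing order.

[8, 1]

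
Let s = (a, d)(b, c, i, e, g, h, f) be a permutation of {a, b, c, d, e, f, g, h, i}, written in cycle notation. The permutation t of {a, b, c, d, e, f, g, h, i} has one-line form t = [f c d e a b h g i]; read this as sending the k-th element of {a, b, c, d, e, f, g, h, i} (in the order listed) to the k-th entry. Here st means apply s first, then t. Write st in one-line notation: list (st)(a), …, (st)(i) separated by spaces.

Chase each element through s then t: a → d → e; b → c → d; c → i → i; d → a → f; e → g → h; f → b → c; g → h → g; h → f → b; i → e → a.
So st in one-line form is e d i f h c g b a.

e d i f h c g b a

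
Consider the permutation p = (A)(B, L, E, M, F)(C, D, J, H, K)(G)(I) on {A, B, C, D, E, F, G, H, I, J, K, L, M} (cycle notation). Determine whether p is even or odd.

even

The cycle lengths are 5, 5, 1, 1, 1.
A cycle is odd iff its length is even; p has 0 even-length cycles, so sgn(p) = (−1)^0 and p is even.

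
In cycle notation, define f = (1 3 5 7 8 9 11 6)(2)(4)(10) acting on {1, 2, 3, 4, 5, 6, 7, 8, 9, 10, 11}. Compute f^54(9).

9 lies in the 8-cycle (1 3 5 7 8 9 11 6).
On an 8-cycle, f^8 is the identity, so f^54 = f^6 there (54 ≡ 6 mod 8).
Stepping 6 places around the cycle: 9 → 11 → 6 → 1 → 3 → 5 → 7.

7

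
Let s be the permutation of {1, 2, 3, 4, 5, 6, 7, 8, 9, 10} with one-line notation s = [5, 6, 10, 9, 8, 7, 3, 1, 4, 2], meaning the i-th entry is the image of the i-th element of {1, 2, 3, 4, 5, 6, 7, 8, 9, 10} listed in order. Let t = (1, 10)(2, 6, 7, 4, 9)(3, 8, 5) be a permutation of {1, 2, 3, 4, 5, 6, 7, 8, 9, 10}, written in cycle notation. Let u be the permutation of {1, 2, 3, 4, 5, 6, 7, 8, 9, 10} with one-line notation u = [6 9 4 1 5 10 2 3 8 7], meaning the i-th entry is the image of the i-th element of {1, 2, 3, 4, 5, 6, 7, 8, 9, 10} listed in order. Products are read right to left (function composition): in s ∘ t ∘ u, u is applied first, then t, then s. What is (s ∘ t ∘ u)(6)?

Apply the permutations in order: u(6) = 10, then t(10) = 1, then s(1) = 5. So (s ∘ t ∘ u)(6) = 5.

5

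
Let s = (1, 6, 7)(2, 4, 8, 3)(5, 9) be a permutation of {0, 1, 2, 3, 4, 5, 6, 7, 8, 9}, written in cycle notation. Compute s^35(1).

7

1 lies in the 3-cycle (1, 6, 7).
Powers repeat with period 3 on this cycle, and 35 mod 3 = 2, so s^35(1) = s^2(1).
Stepping 2 places around the cycle: 1 → 6 → 7.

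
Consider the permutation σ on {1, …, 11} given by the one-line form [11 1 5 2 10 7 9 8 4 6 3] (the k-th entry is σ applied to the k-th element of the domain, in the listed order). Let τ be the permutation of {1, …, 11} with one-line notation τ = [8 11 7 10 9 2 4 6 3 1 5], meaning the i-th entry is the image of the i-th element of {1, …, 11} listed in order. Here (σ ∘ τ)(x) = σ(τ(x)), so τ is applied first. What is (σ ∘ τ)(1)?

First apply τ: τ(1) = 8, then σ(8) = 8. Thus (σ ∘ τ)(1) = 8.

8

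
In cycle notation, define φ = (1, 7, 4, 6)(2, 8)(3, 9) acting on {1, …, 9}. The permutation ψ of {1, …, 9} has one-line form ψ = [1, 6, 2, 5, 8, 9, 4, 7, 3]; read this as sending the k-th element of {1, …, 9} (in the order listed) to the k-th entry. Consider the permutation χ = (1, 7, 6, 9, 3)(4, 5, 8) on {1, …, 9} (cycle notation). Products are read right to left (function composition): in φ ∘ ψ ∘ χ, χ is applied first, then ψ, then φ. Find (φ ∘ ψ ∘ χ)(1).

Apply the permutations in order: χ(1) = 7, then ψ(7) = 4, then φ(4) = 6. So (φ ∘ ψ ∘ χ)(1) = 6.

6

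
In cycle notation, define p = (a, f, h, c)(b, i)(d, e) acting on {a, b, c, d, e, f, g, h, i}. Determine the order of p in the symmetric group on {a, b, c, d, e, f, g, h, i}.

4

The cycle type of p is (4, 2, 2, 1).
The order is lcm(4, 2, 2) = 4.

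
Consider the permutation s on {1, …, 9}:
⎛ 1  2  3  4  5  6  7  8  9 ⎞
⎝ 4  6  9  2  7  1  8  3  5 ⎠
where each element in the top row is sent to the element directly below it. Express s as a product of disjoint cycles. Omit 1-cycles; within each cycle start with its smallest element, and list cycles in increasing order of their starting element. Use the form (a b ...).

Start at 1 and follow images: 1 → 4 → 2 → 6 → 1, giving the cycle (1 4 2 6).
Repeating from the next unused element and collecting all non-trivial cycles gives (1 4 2 6)(3 9 5 7 8).

(1 4 2 6)(3 9 5 7 8)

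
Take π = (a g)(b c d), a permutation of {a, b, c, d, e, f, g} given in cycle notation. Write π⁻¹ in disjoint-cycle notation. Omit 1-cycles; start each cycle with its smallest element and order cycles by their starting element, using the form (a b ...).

If π sends a → b within a cycle, π⁻¹ sends b → a; equivalently, reverse each cycle.
After reversing and putting each cycle's least element first, π⁻¹ = (a g)(b d c).

(a g)(b d c)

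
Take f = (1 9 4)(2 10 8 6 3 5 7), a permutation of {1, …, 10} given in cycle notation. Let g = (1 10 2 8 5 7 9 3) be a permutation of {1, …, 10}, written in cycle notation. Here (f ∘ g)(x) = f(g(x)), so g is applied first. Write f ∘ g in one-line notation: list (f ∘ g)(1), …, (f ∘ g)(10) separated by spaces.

Chase each element through g then f: 1 → 10 → 8; 2 → 8 → 6; 3 → 1 → 9; 4 → 4 → 1; 5 → 7 → 2; 6 → 6 → 3; 7 → 9 → 4; 8 → 5 → 7; 9 → 3 → 5; 10 → 2 → 10.
So f ∘ g in one-line form is 8 6 9 1 2 3 4 7 5 10.

8 6 9 1 2 3 4 7 5 10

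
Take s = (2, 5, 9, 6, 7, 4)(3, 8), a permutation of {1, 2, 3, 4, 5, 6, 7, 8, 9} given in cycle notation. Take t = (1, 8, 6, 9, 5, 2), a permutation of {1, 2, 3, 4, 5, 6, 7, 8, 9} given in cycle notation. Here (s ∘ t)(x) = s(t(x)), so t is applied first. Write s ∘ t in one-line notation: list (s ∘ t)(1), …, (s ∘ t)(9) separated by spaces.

(s ∘ t)(x) = s(t(x)). Computing each image: s(t(1)) = s(8) = 3, s(t(2)) = s(1) = 1, s(t(3)) = s(3) = 8, s(t(4)) = s(4) = 2, s(t(5)) = s(2) = 5, s(t(6)) = s(9) = 6, s(t(7)) = s(7) = 4, s(t(8)) = s(6) = 7, s(t(9)) = s(5) = 9.
Hence s ∘ t = [3 1 8 2 5 6 4 7 9].

3 1 8 2 5 6 4 7 9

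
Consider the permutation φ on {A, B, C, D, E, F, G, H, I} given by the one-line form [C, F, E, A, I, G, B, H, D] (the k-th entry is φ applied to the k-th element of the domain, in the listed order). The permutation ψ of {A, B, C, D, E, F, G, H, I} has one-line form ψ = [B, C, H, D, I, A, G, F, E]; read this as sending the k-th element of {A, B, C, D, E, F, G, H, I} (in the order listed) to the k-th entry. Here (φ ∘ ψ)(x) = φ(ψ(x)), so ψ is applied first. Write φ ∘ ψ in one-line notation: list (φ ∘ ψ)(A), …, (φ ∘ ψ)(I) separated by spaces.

Chase each element through ψ then φ: A → B → F; B → C → E; C → H → H; D → D → A; E → I → D; F → A → C; G → G → B; H → F → G; I → E → I.
So φ ∘ ψ in one-line form is F E H A D C B G I.

F E H A D C B G I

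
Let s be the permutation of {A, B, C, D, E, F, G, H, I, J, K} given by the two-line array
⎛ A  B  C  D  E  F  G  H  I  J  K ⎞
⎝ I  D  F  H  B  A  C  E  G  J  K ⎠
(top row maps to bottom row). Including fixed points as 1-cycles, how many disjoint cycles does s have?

The cycle decomposition is (A I G C F)(B D H E)(J)(K), which has 4 cycles (counting 1-cycles).

4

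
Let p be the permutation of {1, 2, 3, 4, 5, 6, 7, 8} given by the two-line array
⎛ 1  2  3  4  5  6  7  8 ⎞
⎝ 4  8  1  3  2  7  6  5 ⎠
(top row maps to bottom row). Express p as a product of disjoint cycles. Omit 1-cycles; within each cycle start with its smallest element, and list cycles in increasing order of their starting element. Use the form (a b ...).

Iterating p from 1 gives 1 → 4 → 3 → 1; that is the 3-cycle (1 4 3).
Repeating from the next unused element and collecting all non-trivial cycles gives (1 4 3)(2 8 5)(6 7).

(1 4 3)(2 8 5)(6 7)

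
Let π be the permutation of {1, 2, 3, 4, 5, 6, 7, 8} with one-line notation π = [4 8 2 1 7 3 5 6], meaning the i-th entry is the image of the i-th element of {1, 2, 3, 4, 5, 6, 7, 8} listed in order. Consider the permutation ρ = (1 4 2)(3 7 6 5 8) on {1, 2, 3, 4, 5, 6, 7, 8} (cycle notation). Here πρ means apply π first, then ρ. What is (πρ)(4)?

π(4) = 1, then ρ(1) = 4; composing gives (πρ)(4) = 4.

4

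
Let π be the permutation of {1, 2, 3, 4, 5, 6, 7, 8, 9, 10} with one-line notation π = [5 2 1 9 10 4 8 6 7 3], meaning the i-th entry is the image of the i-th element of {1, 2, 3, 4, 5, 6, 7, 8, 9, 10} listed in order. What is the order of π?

Writing π as disjoint cycles, the cycle lengths are 5, 4, 1.
The order of π is the least common multiple of its cycle lengths: lcm(5, 4) = 20.

20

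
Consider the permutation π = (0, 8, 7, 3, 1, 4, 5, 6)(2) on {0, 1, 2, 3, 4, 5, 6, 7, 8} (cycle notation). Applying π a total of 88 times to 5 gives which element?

5

5 lies in the 8-cycle (0, 8, 7, 3, 1, 4, 5, 6).
Since the cycle has length 8, π^88 acts on it the same as π^0 (88 mod 8 = 0).
So π^88(5) = 5.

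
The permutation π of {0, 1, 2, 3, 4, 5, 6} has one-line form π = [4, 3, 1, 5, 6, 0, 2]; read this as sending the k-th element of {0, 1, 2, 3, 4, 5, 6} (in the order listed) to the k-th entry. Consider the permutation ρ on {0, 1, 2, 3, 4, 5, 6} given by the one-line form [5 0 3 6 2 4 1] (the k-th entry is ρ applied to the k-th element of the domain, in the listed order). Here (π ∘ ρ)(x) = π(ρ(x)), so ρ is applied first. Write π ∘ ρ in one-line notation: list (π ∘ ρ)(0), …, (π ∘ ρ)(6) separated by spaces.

For each element, apply ρ then π: 0 → 5 → 0; 1 → 0 → 4; 2 → 3 → 5; 3 → 6 → 2; 4 → 2 → 1; 5 → 4 → 6; 6 → 1 → 3.
Collecting the images, π ∘ ρ = [0 4 5 2 1 6 3].

0 4 5 2 1 6 3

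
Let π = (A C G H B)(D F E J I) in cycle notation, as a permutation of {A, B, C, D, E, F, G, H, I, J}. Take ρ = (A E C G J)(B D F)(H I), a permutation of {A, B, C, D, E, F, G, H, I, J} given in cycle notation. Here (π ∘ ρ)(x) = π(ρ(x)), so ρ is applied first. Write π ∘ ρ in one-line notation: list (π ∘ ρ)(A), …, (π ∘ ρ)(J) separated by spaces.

For each element, apply ρ then π: A → E → J; B → D → F; C → G → H; D → F → E; E → C → G; F → B → A; G → J → I; H → I → D; I → H → B; J → A → C.
Collecting the images, π ∘ ρ = [J F H E G A I D B C].

J F H E G A I D B C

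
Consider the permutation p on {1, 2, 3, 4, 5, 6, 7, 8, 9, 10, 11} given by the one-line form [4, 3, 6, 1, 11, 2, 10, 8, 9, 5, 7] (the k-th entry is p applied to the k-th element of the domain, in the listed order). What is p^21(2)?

Tracing 2 → 3 → … returns to 2 after 3 steps, so 2 lies in a 3-cycle (2 3 6).
On a 3-cycle, p^3 is the identity, so p^21 = p^0 there (21 ≡ 0 mod 3).
So p^21(2) = 2.

2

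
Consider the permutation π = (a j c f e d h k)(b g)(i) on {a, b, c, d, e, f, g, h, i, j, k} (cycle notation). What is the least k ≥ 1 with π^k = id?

The disjoint cycles have lengths 8, 2, 1.
The order of π is the least common multiple of its cycle lengths: lcm(8, 2) = 8.

8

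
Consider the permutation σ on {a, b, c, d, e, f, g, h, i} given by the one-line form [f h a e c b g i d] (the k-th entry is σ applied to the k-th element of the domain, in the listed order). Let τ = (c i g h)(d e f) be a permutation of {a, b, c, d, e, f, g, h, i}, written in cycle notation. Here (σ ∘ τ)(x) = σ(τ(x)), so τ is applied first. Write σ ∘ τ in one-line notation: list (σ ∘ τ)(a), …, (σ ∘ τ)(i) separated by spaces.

f h d c b e i a g

Chase each element through τ then σ: a → a → f; b → b → h; c → i → d; d → e → c; e → f → b; f → d → e; g → h → i; h → c → a; i → g → g.
Collecting the images, σ ∘ τ = [f h d c b e i a g].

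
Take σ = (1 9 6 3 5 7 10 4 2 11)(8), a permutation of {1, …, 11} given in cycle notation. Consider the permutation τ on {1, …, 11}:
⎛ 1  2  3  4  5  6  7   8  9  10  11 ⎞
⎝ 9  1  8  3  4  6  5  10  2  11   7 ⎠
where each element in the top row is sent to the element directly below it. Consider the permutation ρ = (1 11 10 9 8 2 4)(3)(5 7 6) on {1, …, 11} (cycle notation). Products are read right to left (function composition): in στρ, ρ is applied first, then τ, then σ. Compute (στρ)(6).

2

(στρ)(6) = σ(τ(ρ(6))). ρ(6) = 5, then τ(5) = 4, then σ(4) = 2, so the result is 2.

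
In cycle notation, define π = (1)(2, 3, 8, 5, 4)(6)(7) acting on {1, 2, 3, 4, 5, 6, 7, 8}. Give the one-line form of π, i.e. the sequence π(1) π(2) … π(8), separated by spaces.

1 3 8 2 4 6 7 5

Each element maps to the next entry in its cycle (wrapping to the front): 1→1, 2→3, 3→8, 4→2, 5→4, 6→6, 7→7, 8→5.
So the one-line form is 1 3 8 2 4 6 7 5.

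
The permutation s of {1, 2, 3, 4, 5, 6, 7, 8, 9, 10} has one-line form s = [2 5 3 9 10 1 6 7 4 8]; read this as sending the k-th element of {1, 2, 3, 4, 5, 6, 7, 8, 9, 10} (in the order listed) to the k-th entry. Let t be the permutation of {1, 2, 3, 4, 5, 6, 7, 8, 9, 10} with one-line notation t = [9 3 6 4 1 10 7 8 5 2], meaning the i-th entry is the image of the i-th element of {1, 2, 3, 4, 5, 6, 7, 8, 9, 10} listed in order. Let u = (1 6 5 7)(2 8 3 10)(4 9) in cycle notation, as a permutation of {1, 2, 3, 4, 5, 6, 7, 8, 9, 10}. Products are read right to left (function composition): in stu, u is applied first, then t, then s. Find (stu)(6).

Apply the permutations in order: u(6) = 5, then t(5) = 1, then s(1) = 2. So (stu)(6) = 2.

2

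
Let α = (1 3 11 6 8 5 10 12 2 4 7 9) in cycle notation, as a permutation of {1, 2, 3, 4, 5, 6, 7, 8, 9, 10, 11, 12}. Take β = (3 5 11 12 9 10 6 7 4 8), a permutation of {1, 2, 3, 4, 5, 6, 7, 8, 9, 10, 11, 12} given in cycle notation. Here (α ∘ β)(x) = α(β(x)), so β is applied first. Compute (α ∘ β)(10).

(α ∘ β)(10) = α(β(10)). β(10) = 6, then α(6) = 8. So (α ∘ β)(10) = 8.

8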